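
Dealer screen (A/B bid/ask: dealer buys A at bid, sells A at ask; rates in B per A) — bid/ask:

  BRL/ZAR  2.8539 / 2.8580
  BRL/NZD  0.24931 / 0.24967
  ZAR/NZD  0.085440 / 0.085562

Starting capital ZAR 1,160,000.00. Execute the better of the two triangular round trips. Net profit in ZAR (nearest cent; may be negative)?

Best loop ZAR → BRL → NZD → ZAR:
ZAR 1,160,000.00 ÷ 2.8580 (buy BRL at ask) = BRL 405,878.24
BRL 405,878.24 × 0.24931 (sell BRL at bid) = NZD 101,189.50
NZD 101,189.50 ÷ 0.085562 (buy ZAR at ask) = ZAR 1,182,645.37

Net profit: ZAR 22,645.37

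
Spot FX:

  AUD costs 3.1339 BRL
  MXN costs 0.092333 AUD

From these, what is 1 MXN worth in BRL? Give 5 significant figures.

1 MXN × 0.092333 = 0.092333 AUD
0.092333 AUD × 3.1339 = 0.289362 BRL

MXN/BRL = 0.28936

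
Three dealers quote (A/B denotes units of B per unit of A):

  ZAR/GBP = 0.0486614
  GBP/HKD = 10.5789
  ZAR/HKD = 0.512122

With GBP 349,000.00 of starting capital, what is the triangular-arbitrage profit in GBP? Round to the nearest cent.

Profitable loop is GBP → HKD → ZAR → GBP:
GBP 349,000.00 × 10.5789 = HKD 3,692,036.10
HKD 3,692,036.10 ÷ 0.512122 = ZAR 7,209,290.17
ZAR 7,209,290.17 × 0.0486614 = GBP 350,814.15
Profit = GBP 350,814.15 − GBP 349,000.00

Profit: GBP 1,814.15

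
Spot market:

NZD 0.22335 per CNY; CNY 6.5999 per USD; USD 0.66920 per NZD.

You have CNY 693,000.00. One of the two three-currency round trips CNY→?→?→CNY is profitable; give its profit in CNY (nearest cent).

Profit: CNY 9,512.39

Profitable loop is CNY → USD → NZD → CNY:
CNY 693,000.00 ÷ 6.5999 = USD 105,001.59
USD 105,001.59 ÷ 0.66920 = NZD 156,906.14
NZD 156,906.14 ÷ 0.22335 = CNY 702,512.39
Profit = CNY 702,512.39 − CNY 693,000.00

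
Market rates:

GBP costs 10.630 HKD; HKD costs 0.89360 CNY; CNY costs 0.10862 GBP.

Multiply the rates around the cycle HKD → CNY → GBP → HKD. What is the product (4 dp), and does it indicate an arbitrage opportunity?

Around HKD → CNY → GBP → HKD: 1 × 0.89360 × 0.10862 × 10.630 = 1.031778
Product > 1; profitable direction is HKD → CNY → GBP → HKD.

1.0318 (arbitrage exists)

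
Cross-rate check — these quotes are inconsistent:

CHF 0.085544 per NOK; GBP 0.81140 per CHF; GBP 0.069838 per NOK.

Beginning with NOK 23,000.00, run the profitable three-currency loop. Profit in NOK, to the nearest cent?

Profitable loop is NOK → GBP → CHF → NOK:
NOK 23,000.00 × 0.069838 = GBP 1,606.27
GBP 1,606.27 ÷ 0.81140 = CHF 1,979.63
CHF 1,979.63 ÷ 0.085544 = NOK 23,141.69
Profit = NOK 23,141.69 − NOK 23,000.00

Profit: NOK 141.69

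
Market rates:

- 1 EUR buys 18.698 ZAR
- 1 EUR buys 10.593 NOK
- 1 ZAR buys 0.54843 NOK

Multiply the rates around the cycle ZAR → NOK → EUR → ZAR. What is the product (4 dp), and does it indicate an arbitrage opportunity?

0.9680 (arbitrage exists)

Around ZAR → NOK → EUR → ZAR: 1 × 0.54843 ÷ 10.593 × 18.698 = 0.968049
Product < 1; profitable direction is ZAR → EUR → NOK → ZAR.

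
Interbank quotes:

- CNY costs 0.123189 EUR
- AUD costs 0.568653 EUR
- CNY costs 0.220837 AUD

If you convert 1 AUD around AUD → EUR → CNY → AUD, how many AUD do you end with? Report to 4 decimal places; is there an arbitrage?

Around AUD → EUR → CNY → AUD: 1 × 0.568653 ÷ 0.123189 × 0.220837 = 1.019406
Product > 1; profitable direction is AUD → EUR → CNY → AUD.

1.0194 (arbitrage exists)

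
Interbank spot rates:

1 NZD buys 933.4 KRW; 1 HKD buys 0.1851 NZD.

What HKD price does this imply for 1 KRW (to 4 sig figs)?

KRW/HKD = 0.005788

1 KRW ÷ 933.4 = 0.00107135 NZD
0.00107135 NZD ÷ 0.1851 = 0.00578796 HKD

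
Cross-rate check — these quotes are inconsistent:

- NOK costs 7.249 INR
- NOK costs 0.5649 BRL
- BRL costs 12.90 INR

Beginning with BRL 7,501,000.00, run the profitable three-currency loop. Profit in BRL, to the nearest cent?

Profit: BRL 39,538.31

Profitable loop is BRL → INR → NOK → BRL:
BRL 7,501,000.00 × 12.90 = INR 96,762,900.00
INR 96,762,900.00 ÷ 7.249 = NOK 13,348,448.06
NOK 13,348,448.06 × 0.5649 = BRL 7,540,538.31
Profit = BRL 7,540,538.31 − BRL 7,501,000.00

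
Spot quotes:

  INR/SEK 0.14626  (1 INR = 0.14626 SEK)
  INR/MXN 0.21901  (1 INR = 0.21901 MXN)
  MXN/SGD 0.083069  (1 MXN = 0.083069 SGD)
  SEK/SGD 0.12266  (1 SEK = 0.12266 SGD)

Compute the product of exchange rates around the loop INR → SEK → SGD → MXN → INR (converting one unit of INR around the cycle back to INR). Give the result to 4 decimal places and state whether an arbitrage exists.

Around INR → SEK → SGD → MXN → INR: 1 × 0.14626 × 0.12266 ÷ 0.083069 ÷ 0.21901 = 0.986111
Product < 1; profitable direction is INR → MXN → SGD → SEK → INR.

0.9861 (arbitrage exists)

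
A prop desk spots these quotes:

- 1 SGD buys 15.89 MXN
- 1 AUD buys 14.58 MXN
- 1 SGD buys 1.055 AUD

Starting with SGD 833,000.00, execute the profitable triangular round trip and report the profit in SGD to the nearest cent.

Profit: SGD 27,515.93

Profitable loop is SGD → MXN → AUD → SGD:
SGD 833,000.00 × 15.89 = MXN 13,236,370.00
MXN 13,236,370.00 ÷ 14.58 = AUD 907,844.31
AUD 907,844.31 ÷ 1.055 = SGD 860,515.93
Profit = SGD 860,515.93 − SGD 833,000.00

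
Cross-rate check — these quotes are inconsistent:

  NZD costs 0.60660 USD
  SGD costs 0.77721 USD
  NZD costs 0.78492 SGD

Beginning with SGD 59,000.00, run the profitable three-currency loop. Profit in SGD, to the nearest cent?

Profitable loop is SGD → USD → NZD → SGD:
SGD 59,000.00 × 0.77721 = USD 45,855.39
USD 45,855.39 ÷ 0.60660 = NZD 75,594.11
NZD 75,594.11 × 0.78492 = SGD 59,335.33
Profit = SGD 59,335.33 − SGD 59,000.00

Profit: SGD 335.33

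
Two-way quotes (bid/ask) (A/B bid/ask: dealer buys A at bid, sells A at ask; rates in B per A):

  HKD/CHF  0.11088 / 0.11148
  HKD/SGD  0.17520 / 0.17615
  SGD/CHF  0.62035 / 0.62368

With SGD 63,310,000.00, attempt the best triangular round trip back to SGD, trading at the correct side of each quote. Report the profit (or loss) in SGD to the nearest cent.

Net profit: SGD 587,087.92

Best loop SGD → HKD → CHF → SGD:
SGD 63,310,000.00 ÷ 0.17615 (buy HKD at ask) = HKD 359,409,594.10
HKD 359,409,594.10 × 0.11088 (sell HKD at bid) = CHF 39,851,335.79
CHF 39,851,335.79 ÷ 0.62368 (buy SGD at ask) = SGD 63,897,087.92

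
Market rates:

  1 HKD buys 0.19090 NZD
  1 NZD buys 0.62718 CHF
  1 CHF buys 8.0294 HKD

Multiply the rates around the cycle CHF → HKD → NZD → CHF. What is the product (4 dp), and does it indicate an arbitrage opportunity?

Around CHF → HKD → NZD → CHF: 1 × 8.0294 × 0.19090 × 0.62718 = 0.961349
Product < 1; profitable direction is CHF → NZD → HKD → CHF.

0.9613 (arbitrage exists)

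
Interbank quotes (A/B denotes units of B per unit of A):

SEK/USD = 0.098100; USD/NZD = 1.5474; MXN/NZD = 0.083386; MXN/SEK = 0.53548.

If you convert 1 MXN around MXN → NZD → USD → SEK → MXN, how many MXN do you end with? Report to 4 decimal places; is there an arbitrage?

1.0258 (arbitrage exists)

Around MXN → NZD → USD → SEK → MXN: 1 × 0.083386 ÷ 1.5474 ÷ 0.098100 ÷ 0.53548 = 1.025837
Product > 1; profitable direction is MXN → NZD → USD → SEK → MXN.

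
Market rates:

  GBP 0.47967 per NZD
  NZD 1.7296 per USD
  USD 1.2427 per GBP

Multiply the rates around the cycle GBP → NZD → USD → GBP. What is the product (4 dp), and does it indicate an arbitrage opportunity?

0.9699 (arbitrage exists)

Around GBP → NZD → USD → GBP: 1 ÷ 0.47967 ÷ 1.7296 ÷ 1.2427 = 0.969941
Product < 1; profitable direction is GBP → USD → NZD → GBP.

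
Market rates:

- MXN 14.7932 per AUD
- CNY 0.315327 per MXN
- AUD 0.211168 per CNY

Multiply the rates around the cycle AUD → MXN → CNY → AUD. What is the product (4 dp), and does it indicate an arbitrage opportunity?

0.9850 (arbitrage exists)

Around AUD → MXN → CNY → AUD: 1 × 14.7932 × 0.315327 × 0.211168 = 0.985034
Product < 1; profitable direction is AUD → CNY → MXN → AUD.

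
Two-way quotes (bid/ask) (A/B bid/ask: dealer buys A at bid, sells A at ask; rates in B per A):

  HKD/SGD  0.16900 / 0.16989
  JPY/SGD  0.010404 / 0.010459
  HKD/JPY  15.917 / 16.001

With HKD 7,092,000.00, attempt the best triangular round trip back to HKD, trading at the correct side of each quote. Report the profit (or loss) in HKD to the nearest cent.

Best loop HKD → SGD → JPY → HKD:
HKD 7,092,000.00 × 0.16900 (sell HKD at bid) = SGD 1,198,548.00
SGD 1,198,548.00 ÷ 0.010459 (buy JPY at ask) = JPY 114,594,894
JPY 114,594,894 ÷ 16.001 (buy HKD at ask) = HKD 7,161,733.29

Net profit: HKD 69,733.29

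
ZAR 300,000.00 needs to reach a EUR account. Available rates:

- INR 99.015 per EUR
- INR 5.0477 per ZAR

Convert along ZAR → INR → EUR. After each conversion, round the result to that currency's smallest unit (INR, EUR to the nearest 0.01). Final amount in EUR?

EUR 15,293.74

ZAR 300,000.00 × 5.0477 = INR 1,514,310.00
INR 1,514,310.00 ÷ 99.015 = EUR 15,293.74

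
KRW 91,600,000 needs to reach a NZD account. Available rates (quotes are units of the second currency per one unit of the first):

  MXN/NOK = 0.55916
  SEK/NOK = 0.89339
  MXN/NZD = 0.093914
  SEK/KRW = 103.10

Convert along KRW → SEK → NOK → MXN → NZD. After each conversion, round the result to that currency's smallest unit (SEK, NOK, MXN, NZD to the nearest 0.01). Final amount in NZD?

NZD 133,312.89

KRW 91,600,000 ÷ 103.10 = SEK 888,457.81
SEK 888,457.81 × 0.89339 = NOK 793,739.32
NOK 793,739.32 ÷ 0.55916 = MXN 1,419,520.92
MXN 1,419,520.92 × 0.093914 = NZD 133,312.89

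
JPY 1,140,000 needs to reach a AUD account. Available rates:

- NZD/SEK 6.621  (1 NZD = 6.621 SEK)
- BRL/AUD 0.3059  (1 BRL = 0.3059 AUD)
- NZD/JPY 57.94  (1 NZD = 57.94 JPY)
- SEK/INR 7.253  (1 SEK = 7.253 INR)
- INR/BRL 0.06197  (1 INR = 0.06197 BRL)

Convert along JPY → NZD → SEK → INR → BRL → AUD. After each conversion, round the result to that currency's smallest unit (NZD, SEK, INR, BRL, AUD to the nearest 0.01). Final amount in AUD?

AUD 17,911.37

JPY 1,140,000 ÷ 57.94 = NZD 19,675.53
NZD 19,675.53 × 6.621 = SEK 130,271.68
SEK 130,271.68 × 7.253 = INR 944,860.50
INR 944,860.50 × 0.06197 = BRL 58,553.01
BRL 58,553.01 × 0.3059 = AUD 17,911.37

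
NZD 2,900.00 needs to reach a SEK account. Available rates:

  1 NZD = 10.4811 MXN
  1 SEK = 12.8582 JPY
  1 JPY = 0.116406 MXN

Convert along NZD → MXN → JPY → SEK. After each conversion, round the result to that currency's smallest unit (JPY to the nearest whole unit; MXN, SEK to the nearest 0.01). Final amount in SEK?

SEK 20,307.20

NZD 2,900.00 × 10.4811 = MXN 30,395.19
MXN 30,395.19 ÷ 0.116406 = JPY 261,114
JPY 261,114 ÷ 12.8582 = SEK 20,307.20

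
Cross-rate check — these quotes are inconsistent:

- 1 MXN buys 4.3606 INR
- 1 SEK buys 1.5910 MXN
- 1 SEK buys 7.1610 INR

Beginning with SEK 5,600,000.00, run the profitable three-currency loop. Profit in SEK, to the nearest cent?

Profitable loop is SEK → INR → MXN → SEK:
SEK 5,600,000.00 × 7.1610 = INR 40,101,600.00
INR 40,101,600.00 ÷ 4.3606 = MXN 9,196,349.13
MXN 9,196,349.13 ÷ 1.5910 = SEK 5,780,232.01
Profit = SEK 5,780,232.01 − SEK 5,600,000.00

Profit: SEK 180,232.01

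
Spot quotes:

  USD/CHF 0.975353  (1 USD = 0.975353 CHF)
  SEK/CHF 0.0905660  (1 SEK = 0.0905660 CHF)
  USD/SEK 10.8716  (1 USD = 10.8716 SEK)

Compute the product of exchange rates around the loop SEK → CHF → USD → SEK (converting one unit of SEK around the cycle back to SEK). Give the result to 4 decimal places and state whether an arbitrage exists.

Around SEK → CHF → USD → SEK: 1 × 0.0905660 ÷ 0.975353 × 10.8716 = 1.009478
Product > 1; profitable direction is SEK → CHF → USD → SEK.

1.0095 (arbitrage exists)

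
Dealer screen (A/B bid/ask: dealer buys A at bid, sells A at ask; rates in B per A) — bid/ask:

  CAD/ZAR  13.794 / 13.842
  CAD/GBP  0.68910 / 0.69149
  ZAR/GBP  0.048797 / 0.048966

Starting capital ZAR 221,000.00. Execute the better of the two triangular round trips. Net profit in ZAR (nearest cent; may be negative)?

Best loop ZAR → CAD → GBP → ZAR:
ZAR 221,000.00 ÷ 13.842 (buy CAD at ask) = CAD 15,965.90
CAD 15,965.90 × 0.68910 (sell CAD at bid) = GBP 11,002.10
GBP 11,002.10 ÷ 0.048966 (buy ZAR at ask) = ZAR 224,688.61

Net profit: ZAR 3,688.61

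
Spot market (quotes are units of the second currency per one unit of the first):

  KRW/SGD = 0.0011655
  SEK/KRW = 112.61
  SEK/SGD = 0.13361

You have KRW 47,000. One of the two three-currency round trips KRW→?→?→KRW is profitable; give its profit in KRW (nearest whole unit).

Profitable loop is KRW → SEK → SGD → KRW:
KRW 47,000 ÷ 112.61 = SEK 417.37
SEK 417.37 × 0.13361 = SGD 55.76
SGD 55.76 ÷ 0.0011655 = KRW 47,846
Profit = KRW 47,846 − KRW 47,000

Profit: KRW 846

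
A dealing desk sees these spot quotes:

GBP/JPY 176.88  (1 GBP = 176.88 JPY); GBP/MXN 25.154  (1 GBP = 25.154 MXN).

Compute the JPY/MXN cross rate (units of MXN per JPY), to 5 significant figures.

1 JPY ÷ 176.88 = 0.00565355 GBP
0.00565355 GBP × 25.154 = 0.142209 MXN

JPY/MXN = 0.14221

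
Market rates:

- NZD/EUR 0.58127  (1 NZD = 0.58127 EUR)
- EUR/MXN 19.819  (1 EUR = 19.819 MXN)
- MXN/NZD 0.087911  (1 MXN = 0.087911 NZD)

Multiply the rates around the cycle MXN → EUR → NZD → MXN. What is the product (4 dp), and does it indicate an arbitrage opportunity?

Around MXN → EUR → NZD → MXN: 1 ÷ 19.819 ÷ 0.58127 ÷ 0.087911 = 0.987409
Product < 1; profitable direction is MXN → NZD → EUR → MXN.

0.9874 (arbitrage exists)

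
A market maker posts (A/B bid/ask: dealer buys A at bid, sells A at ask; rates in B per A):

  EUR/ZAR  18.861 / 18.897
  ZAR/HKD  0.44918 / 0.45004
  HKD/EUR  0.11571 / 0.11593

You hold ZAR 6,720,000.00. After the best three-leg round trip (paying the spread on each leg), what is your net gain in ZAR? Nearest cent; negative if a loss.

Net profit: ZAR 95,998.06

Best loop ZAR → EUR → HKD → ZAR:
ZAR 6,720,000.00 ÷ 18.897 (buy EUR at ask) = EUR 355,612.00
EUR 355,612.00 ÷ 0.11593 (buy HKD at ask) = HKD 3,067,471.77
HKD 3,067,471.77 ÷ 0.45004 (buy ZAR at ask) = ZAR 6,815,998.06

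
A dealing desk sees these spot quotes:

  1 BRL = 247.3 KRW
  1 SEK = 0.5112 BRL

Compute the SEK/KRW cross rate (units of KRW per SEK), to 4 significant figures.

1 SEK × 0.5112 = 0.5112 BRL
0.5112 BRL × 247.3 = 126.42 KRW

SEK/KRW = 126.4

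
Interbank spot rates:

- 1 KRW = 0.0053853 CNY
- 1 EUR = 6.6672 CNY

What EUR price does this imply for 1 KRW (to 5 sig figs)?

KRW/EUR = 0.00080773

1 KRW × 0.0053853 = 0.0053853 CNY
0.0053853 CNY ÷ 6.6672 = 0.00080773 EUR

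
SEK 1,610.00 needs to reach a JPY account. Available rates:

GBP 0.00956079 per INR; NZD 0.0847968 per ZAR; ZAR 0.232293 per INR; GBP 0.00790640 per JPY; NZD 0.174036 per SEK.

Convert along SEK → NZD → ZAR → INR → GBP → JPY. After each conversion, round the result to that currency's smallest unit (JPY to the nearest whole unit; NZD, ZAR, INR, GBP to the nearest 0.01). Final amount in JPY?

JPY 17,201

SEK 1,610.00 × 0.174036 = NZD 280.20
NZD 280.20 ÷ 0.0847968 = ZAR 3,304.37
ZAR 3,304.37 ÷ 0.232293 = INR 14,225.01
INR 14,225.01 × 0.00956079 = GBP 136.00
GBP 136.00 ÷ 0.00790640 = JPY 17,201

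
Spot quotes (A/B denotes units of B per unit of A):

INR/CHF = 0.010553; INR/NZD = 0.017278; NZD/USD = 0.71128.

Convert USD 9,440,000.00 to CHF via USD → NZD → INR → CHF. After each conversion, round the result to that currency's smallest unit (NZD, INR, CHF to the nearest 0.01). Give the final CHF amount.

CHF 8,106,135.62

USD 9,440,000.00 ÷ 0.71128 = NZD 13,271,847.94
NZD 13,271,847.94 ÷ 0.017278 = INR 768,135,660.38
INR 768,135,660.38 × 0.010553 = CHF 8,106,135.62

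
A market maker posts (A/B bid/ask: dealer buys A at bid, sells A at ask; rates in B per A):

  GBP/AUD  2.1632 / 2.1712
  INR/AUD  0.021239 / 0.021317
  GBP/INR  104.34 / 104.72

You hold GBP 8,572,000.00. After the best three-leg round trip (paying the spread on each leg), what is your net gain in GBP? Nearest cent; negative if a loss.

Best loop GBP → INR → AUD → GBP:
GBP 8,572,000.00 × 104.34 (sell GBP at bid) = INR 894,402,480.00
INR 894,402,480.00 × 0.021239 (sell INR at bid) = AUD 18,996,214.27
AUD 18,996,214.27 ÷ 2.1712 (buy GBP at ask) = GBP 8,749,177.54

Net profit: GBP 177,177.54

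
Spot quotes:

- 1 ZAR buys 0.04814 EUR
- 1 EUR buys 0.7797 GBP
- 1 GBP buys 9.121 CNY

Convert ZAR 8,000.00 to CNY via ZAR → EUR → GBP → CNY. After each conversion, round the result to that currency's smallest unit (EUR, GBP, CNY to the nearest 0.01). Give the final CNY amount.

CNY 2,738.85

ZAR 8,000.00 × 0.04814 = EUR 385.12
EUR 385.12 × 0.7797 = GBP 300.28
GBP 300.28 × 9.121 = CNY 2,738.85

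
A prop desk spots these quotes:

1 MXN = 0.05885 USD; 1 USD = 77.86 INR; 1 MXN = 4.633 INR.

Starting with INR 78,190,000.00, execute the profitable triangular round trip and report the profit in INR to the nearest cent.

Profitable loop is INR → USD → MXN → INR:
INR 78,190,000.00 ÷ 77.86 = USD 1,004,238.38
USD 1,004,238.38 ÷ 0.05885 = MXN 17,064,373.43
MXN 17,064,373.43 × 4.633 = INR 79,059,242.12
Profit = INR 79,059,242.12 − INR 78,190,000.00

Profit: INR 869,242.12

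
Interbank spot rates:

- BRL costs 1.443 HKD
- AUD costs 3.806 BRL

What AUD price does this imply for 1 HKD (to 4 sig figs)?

HKD/AUD = 0.1821

1 HKD ÷ 1.443 = 0.693001 BRL
0.693001 BRL ÷ 3.806 = 0.182081 AUD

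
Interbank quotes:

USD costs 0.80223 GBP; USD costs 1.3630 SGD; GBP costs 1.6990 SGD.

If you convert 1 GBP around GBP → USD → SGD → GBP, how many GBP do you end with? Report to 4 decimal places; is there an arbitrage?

1.0000 (no arbitrage)

Around GBP → USD → SGD → GBP: 1 ÷ 0.80223 × 1.3630 ÷ 1.6990 = 1.000008
Product ≈ 1 (deviation 0.001%, within rounding noise).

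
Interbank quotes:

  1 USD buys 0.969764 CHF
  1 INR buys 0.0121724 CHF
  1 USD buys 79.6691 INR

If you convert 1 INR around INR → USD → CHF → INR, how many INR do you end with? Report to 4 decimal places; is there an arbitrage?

Around INR → USD → CHF → INR: 1 ÷ 79.6691 × 0.969764 ÷ 0.0121724 = 1.000000
Product ≈ 1 (deviation 0.000%, within rounding noise).

1.0000 (no arbitrage)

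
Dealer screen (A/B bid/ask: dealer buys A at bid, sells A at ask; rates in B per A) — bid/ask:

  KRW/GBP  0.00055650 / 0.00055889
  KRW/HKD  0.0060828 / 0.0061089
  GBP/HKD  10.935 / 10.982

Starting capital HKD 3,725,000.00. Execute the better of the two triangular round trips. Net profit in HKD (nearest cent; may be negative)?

Net result: HKD -14,373.71 (no profitable arbitrage after spreads)

Best loop HKD → KRW → GBP → HKD:
HKD 3,725,000.00 ÷ 0.0061089 (buy KRW at ask) = KRW 609,766,079
KRW 609,766,079 × 0.00055650 (sell KRW at bid) = GBP 339,334.82
GBP 339,334.82 × 10.935 (sell GBP at bid) = HKD 3,710,626.29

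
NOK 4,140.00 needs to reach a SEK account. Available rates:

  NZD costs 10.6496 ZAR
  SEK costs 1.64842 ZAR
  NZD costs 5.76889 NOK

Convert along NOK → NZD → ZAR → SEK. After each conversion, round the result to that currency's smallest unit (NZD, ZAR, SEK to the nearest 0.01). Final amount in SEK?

SEK 4,636.31

NOK 4,140.00 ÷ 5.76889 = NZD 717.64
NZD 717.64 × 10.6496 = ZAR 7,642.58
ZAR 7,642.58 ÷ 1.64842 = SEK 4,636.31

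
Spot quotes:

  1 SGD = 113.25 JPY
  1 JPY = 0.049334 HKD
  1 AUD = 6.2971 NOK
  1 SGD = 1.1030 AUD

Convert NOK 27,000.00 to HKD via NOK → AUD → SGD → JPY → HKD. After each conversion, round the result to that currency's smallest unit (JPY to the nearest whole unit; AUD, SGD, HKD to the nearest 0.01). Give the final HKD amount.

NOK 27,000.00 ÷ 6.2971 = AUD 4,287.69
AUD 4,287.69 ÷ 1.1030 = SGD 3,887.30
SGD 3,887.30 × 113.25 = JPY 440,237
JPY 440,237 × 0.049334 = HKD 21,718.65

HKD 21,718.65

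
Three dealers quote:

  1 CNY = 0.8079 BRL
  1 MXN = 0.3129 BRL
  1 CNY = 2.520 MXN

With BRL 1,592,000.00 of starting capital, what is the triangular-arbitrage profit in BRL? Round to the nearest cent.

Profit: BRL 39,152.51

Profitable loop is BRL → MXN → CNY → BRL:
BRL 1,592,000.00 ÷ 0.3129 = MXN 5,087,887.50
MXN 5,087,887.50 ÷ 2.520 = CNY 2,019,002.98
CNY 2,019,002.98 × 0.8079 = BRL 1,631,152.51
Profit = BRL 1,631,152.51 − BRL 1,592,000.00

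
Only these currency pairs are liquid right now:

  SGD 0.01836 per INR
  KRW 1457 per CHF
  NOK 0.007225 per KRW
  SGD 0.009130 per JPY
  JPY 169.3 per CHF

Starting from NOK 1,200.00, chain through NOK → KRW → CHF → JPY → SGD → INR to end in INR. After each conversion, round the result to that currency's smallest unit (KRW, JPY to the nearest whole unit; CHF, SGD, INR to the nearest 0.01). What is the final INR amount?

INR 9,596.95

NOK 1,200.00 ÷ 0.007225 = KRW 166,090
KRW 166,090 ÷ 1457 = CHF 113.99
CHF 113.99 × 169.3 = JPY 19,299
JPY 19,299 × 0.009130 = SGD 176.20
SGD 176.20 ÷ 0.01836 = INR 9,596.95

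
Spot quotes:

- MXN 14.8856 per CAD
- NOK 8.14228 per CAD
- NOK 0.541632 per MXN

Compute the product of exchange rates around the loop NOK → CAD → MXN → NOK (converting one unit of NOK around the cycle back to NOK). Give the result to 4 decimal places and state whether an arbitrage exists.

0.9902 (arbitrage exists)

Around NOK → CAD → MXN → NOK: 1 ÷ 8.14228 × 14.8856 × 0.541632 = 0.990204
Product < 1; profitable direction is NOK → MXN → CAD → NOK.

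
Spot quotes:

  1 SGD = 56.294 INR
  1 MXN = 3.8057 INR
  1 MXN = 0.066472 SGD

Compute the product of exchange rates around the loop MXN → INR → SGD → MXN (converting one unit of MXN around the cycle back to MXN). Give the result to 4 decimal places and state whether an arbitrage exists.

1.0170 (arbitrage exists)

Around MXN → INR → SGD → MXN: 1 × 3.8057 ÷ 56.294 ÷ 0.066472 = 1.017030
Product > 1; profitable direction is MXN → INR → SGD → MXN.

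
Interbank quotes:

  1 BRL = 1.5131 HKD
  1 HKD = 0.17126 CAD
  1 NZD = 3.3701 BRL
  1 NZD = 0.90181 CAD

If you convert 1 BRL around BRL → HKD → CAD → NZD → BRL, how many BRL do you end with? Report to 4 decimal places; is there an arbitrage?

0.9684 (arbitrage exists)

Around BRL → HKD → CAD → NZD → BRL: 1 × 1.5131 × 0.17126 ÷ 0.90181 × 3.3701 = 0.968392
Product < 1; profitable direction is BRL → NZD → CAD → HKD → BRL.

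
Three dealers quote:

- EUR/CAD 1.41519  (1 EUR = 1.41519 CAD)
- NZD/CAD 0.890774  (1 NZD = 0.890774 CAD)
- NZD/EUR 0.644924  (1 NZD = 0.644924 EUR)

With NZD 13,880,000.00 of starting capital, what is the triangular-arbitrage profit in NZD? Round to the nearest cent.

Profitable loop is NZD → EUR → CAD → NZD:
NZD 13,880,000.00 × 0.644924 = EUR 8,951,545.12
EUR 8,951,545.12 × 1.41519 = CAD 12,668,137.14
CAD 12,668,137.14 ÷ 0.890774 = NZD 14,221,494.05
Profit = NZD 14,221,494.05 − NZD 13,880,000.00

Profit: NZD 341,494.05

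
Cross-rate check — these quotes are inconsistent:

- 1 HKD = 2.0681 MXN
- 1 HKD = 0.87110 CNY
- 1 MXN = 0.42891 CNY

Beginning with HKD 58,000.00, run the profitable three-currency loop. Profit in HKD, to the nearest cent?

Profit: HKD 1,060.58

Profitable loop is HKD → MXN → CNY → HKD:
HKD 58,000.00 × 2.0681 = MXN 119,949.80
MXN 119,949.80 × 0.42891 = CNY 51,447.67
CNY 51,447.67 ÷ 0.87110 = HKD 59,060.58
Profit = HKD 59,060.58 − HKD 58,000.00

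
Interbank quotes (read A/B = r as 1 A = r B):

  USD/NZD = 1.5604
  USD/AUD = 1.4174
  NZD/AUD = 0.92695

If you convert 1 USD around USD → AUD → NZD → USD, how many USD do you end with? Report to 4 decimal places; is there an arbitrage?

0.9799 (arbitrage exists)

Around USD → AUD → NZD → USD: 1 × 1.4174 ÷ 0.92695 ÷ 1.5604 = 0.979942
Product < 1; profitable direction is USD → NZD → AUD → USD.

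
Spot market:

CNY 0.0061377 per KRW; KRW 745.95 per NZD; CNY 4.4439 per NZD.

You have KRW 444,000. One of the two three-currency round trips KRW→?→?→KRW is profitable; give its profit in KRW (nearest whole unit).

Profit: KRW 13,440

Profitable loop is KRW → CNY → NZD → KRW:
KRW 444,000 × 0.0061377 = CNY 2,725.14
CNY 2,725.14 ÷ 4.4439 = NZD 613.23
NZD 613.23 × 745.95 = KRW 457,440
Profit = KRW 457,440 − KRW 444,000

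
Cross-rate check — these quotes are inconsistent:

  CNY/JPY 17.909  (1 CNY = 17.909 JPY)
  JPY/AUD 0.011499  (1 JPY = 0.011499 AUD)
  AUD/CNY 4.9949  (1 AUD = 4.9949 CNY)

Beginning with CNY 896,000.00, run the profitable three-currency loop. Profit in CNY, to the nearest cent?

Profitable loop is CNY → JPY → AUD → CNY:
CNY 896,000.00 × 17.909 = JPY 16,046,464
JPY 16,046,464 × 0.011499 = AUD 184,518.29
AUD 184,518.29 × 4.9949 = CNY 921,650.40
Profit = CNY 921,650.40 − CNY 896,000.00

Profit: CNY 25,650.40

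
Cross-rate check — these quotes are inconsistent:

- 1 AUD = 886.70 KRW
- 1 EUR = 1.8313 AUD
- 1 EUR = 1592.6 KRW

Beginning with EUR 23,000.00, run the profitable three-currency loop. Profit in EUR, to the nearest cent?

Profit: EUR 450.78

Profitable loop is EUR → AUD → KRW → EUR:
EUR 23,000.00 × 1.8313 = AUD 42,119.90
AUD 42,119.90 × 886.70 = KRW 37,347,715
KRW 37,347,715 ÷ 1592.6 = EUR 23,450.78
Profit = EUR 23,450.78 − EUR 23,000.00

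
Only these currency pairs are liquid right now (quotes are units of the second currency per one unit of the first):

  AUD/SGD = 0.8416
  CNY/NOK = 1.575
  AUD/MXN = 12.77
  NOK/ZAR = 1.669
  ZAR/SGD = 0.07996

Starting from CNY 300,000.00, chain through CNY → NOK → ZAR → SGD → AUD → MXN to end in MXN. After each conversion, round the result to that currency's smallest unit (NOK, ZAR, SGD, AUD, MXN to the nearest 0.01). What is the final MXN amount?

CNY 300,000.00 × 1.575 = NOK 472,500.00
NOK 472,500.00 × 1.669 = ZAR 788,602.50
ZAR 788,602.50 × 0.07996 = SGD 63,056.66
SGD 63,056.66 ÷ 0.8416 = AUD 74,924.74
AUD 74,924.74 × 12.77 = MXN 956,788.93

MXN 956,788.93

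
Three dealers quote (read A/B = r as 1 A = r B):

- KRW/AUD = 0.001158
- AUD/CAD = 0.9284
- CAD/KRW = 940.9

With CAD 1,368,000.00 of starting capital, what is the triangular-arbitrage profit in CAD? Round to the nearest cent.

Profit: CAD 15,799.78

Profitable loop is CAD → KRW → AUD → CAD:
CAD 1,368,000.00 × 940.9 = KRW 1,287,151,200
KRW 1,287,151,200 × 0.001158 = AUD 1,490,521.09
AUD 1,490,521.09 × 0.9284 = CAD 1,383,799.78
Profit = CAD 1,383,799.78 − CAD 1,368,000.00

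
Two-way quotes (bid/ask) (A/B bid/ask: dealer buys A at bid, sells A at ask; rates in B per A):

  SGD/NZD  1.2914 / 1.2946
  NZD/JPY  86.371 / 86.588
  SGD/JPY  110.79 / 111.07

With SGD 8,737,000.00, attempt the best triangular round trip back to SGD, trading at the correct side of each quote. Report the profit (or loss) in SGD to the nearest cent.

Net profit: SGD 36,932.60

Best loop SGD → NZD → JPY → SGD:
SGD 8,737,000.00 × 1.2914 (sell SGD at bid) = NZD 11,282,961.80
NZD 11,282,961.80 × 86.371 (sell NZD at bid) = JPY 974,520,694
JPY 974,520,694 ÷ 111.07 (buy SGD at ask) = SGD 8,773,932.60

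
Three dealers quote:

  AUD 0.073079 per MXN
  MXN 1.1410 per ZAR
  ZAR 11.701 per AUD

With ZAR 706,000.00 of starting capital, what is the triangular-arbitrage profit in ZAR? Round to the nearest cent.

Profitable loop is ZAR → AUD → MXN → ZAR:
ZAR 706,000.00 ÷ 11.701 = AUD 60,336.72
AUD 60,336.72 ÷ 0.073079 = MXN 825,636.96
MXN 825,636.96 ÷ 1.1410 = ZAR 723,608.20
Profit = ZAR 723,608.20 − ZAR 706,000.00

Profit: ZAR 17,608.20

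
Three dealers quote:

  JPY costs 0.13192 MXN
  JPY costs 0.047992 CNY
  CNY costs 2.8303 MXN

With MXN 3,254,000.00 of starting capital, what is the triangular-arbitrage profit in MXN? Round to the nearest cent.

Profitable loop is MXN → JPY → CNY → MXN:
MXN 3,254,000.00 ÷ 0.13192 = JPY 24,666,465
JPY 24,666,465 × 0.047992 = CNY 1,183,792.97
CNY 1,183,792.97 × 2.8303 = MXN 3,350,489.23
Profit = MXN 3,350,489.23 − MXN 3,254,000.00

Profit: MXN 96,489.23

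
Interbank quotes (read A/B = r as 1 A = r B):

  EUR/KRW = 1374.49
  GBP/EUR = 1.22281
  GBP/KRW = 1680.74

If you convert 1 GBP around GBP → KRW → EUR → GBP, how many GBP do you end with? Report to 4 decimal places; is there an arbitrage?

1.0000 (no arbitrage)

Around GBP → KRW → EUR → GBP: 1 × 1680.74 ÷ 1374.49 ÷ 1.22281 = 1.000000
Product ≈ 1 (deviation 0.000%, within rounding noise).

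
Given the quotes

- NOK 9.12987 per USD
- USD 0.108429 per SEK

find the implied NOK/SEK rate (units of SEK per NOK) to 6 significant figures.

1 NOK ÷ 9.12987 = 0.109531 USD
0.109531 USD ÷ 0.108429 = 1.01016 SEK

NOK/SEK = 1.01016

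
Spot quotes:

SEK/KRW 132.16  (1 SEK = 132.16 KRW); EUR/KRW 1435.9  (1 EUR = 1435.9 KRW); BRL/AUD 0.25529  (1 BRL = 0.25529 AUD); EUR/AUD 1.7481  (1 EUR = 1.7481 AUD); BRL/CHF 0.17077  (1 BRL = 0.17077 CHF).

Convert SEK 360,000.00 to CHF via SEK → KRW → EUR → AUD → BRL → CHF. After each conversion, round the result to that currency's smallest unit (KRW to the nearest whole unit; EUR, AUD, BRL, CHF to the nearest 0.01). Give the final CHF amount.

SEK 360,000.00 × 132.16 = KRW 47,577,600
KRW 47,577,600 ÷ 1435.9 = EUR 33,134.34
EUR 33,134.34 × 1.7481 = AUD 57,922.14
AUD 57,922.14 ÷ 0.25529 = BRL 226,887.62
BRL 226,887.62 × 0.17077 = CHF 38,745.60

CHF 38,745.60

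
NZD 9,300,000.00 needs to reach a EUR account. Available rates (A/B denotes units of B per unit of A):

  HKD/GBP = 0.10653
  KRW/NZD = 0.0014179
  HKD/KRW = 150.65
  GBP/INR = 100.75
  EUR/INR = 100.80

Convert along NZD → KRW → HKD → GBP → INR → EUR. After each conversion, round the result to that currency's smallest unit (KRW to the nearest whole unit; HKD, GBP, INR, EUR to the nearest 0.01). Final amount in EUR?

NZD 9,300,000.00 ÷ 0.0014179 = KRW 6,558,995,698
KRW 6,558,995,698 ÷ 150.65 = HKD 43,537,973.44
HKD 43,537,973.44 × 0.10653 = GBP 4,638,100.31
GBP 4,638,100.31 × 100.75 = INR 467,288,606.23
INR 467,288,606.23 ÷ 100.80 = EUR 4,635,799.66

EUR 4,635,799.66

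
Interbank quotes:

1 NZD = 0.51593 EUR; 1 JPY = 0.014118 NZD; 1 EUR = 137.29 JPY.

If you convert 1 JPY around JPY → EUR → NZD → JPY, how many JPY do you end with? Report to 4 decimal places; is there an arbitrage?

Around JPY → EUR → NZD → JPY: 1 ÷ 137.29 ÷ 0.51593 ÷ 0.014118 = 0.999993
Product ≈ 1 (deviation 0.001%, within rounding noise).

1.0000 (no arbitrage)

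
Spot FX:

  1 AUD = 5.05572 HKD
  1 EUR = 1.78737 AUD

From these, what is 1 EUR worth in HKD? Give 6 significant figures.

1 EUR × 1.78737 = 1.78737 AUD
1.78737 AUD × 5.05572 = 9.03644 HKD

EUR/HKD = 9.03644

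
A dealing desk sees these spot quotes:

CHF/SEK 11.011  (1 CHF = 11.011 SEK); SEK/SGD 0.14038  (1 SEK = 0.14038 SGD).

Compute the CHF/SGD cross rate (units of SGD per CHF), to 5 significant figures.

1 CHF × 11.011 = 11.011 SEK
11.011 SEK × 0.14038 = 1.54572 SGD

CHF/SGD = 1.5457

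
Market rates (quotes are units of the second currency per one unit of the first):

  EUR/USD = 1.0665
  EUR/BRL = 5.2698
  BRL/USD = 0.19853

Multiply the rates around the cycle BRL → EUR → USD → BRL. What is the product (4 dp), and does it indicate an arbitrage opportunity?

1.0194 (arbitrage exists)

Around BRL → EUR → USD → BRL: 1 ÷ 5.2698 × 1.0665 ÷ 0.19853 = 1.019391
Product > 1; profitable direction is BRL → EUR → USD → BRL.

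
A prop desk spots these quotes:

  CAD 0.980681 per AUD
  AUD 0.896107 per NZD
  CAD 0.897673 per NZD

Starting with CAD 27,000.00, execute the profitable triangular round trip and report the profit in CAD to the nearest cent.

Profit: CAD 580.00

Profitable loop is CAD → AUD → NZD → CAD:
CAD 27,000.00 ÷ 0.980681 = AUD 27,531.89
AUD 27,531.89 ÷ 0.896107 = NZD 30,723.89
NZD 30,723.89 × 0.897673 = CAD 27,580.00
Profit = CAD 27,580.00 − CAD 27,000.00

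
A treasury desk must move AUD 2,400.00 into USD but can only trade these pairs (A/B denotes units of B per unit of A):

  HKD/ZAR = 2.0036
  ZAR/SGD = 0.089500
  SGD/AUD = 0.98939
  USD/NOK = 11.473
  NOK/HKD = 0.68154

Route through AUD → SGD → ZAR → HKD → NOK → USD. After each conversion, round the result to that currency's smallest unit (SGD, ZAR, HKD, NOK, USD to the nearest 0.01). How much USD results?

AUD 2,400.00 ÷ 0.98939 = SGD 2,425.74
SGD 2,425.74 ÷ 0.089500 = ZAR 27,103.24
ZAR 27,103.24 ÷ 2.0036 = HKD 13,527.27
HKD 13,527.27 ÷ 0.68154 = NOK 19,848.09
NOK 19,848.09 ÷ 11.473 = USD 1,729.98

USD 1,729.98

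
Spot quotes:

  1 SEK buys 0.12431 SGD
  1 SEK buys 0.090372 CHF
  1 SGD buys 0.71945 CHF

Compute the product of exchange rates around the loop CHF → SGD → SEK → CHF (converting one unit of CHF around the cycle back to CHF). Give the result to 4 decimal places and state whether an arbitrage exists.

Around CHF → SGD → SEK → CHF: 1 ÷ 0.71945 ÷ 0.12431 × 0.090372 = 1.010479
Product > 1; profitable direction is CHF → SGD → SEK → CHF.

1.0105 (arbitrage exists)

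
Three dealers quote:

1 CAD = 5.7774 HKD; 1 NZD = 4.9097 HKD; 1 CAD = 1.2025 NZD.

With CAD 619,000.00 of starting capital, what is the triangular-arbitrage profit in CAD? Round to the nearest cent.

Profitable loop is CAD → NZD → HKD → CAD:
CAD 619,000.00 × 1.2025 = NZD 744,347.50
NZD 744,347.50 × 4.9097 = HKD 3,654,522.92
HKD 3,654,522.92 ÷ 5.7774 = CAD 632,554.94
Profit = CAD 632,554.94 − CAD 619,000.00

Profit: CAD 13,554.94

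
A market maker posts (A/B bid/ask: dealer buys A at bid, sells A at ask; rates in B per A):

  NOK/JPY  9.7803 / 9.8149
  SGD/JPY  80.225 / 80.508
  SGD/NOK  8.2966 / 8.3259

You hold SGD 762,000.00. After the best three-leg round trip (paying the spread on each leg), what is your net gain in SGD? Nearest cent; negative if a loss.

Net profit: SGD 6,012.45

Best loop SGD → NOK → JPY → SGD:
SGD 762,000.00 × 8.2966 (sell SGD at bid) = NOK 6,322,009.20
NOK 6,322,009.20 × 9.7803 (sell NOK at bid) = JPY 61,831,147
JPY 61,831,147 ÷ 80.508 (buy SGD at ask) = SGD 768,012.45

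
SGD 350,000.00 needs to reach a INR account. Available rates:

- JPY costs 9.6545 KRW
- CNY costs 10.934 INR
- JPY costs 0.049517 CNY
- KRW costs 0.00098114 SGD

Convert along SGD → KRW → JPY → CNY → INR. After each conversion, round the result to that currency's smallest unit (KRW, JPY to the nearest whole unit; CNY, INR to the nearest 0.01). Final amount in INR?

INR 20,005,097.23

SGD 350,000.00 ÷ 0.00098114 = KRW 356,727,888
KRW 356,727,888 ÷ 9.6545 = JPY 36,949,390
JPY 36,949,390 × 0.049517 = CNY 1,829,622.94
CNY 1,829,622.94 × 10.934 = INR 20,005,097.23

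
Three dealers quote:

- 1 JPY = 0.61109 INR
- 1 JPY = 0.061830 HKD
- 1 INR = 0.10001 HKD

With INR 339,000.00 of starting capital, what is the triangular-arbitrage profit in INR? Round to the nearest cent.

Profit: INR 3,965.43

Profitable loop is INR → JPY → HKD → INR:
INR 339,000.00 ÷ 0.61109 = JPY 554,746
JPY 554,746 × 0.061830 = HKD 34,299.97
HKD 34,299.97 ÷ 0.10001 = INR 342,965.43
Profit = INR 342,965.43 − INR 339,000.00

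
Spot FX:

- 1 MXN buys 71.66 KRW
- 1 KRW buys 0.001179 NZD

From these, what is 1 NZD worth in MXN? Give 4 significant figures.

NZD/MXN = 11.84

1 NZD ÷ 0.001179 = 848.176 KRW
848.176 KRW ÷ 71.66 = 11.8361 MXN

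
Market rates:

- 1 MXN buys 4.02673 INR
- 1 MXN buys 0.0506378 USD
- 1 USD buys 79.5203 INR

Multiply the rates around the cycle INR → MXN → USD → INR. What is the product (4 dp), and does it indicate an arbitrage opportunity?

Around INR → MXN → USD → INR: 1 ÷ 4.02673 × 0.0506378 × 79.5203 = 1.000001
Product ≈ 1 (deviation 0.000%, within rounding noise).

1.0000 (no arbitrage)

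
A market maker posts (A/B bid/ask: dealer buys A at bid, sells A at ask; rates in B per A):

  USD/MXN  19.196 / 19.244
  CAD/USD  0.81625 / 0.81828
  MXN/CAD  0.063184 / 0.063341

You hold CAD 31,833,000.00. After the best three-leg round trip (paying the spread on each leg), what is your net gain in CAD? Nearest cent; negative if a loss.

Net profit: CAD 82,038.23

Best loop CAD → MXN → USD → CAD:
CAD 31,833,000.00 ÷ 0.063341 (buy MXN at ask) = MXN 502,565,478.92
MXN 502,565,478.92 ÷ 19.244 (buy USD at ask) = USD 26,115,437.48
USD 26,115,437.48 ÷ 0.81828 (buy CAD at ask) = CAD 31,915,038.23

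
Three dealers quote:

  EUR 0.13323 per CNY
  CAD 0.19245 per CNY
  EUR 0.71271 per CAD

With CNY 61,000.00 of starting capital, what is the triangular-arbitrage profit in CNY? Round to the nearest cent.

Profitable loop is CNY → CAD → EUR → CNY:
CNY 61,000.00 × 0.19245 = CAD 11,739.45
CAD 11,739.45 × 0.71271 = EUR 8,366.82
EUR 8,366.82 ÷ 0.13323 = CNY 62,799.85
Profit = CNY 62,799.85 − CNY 61,000.00

Profit: CNY 1,799.85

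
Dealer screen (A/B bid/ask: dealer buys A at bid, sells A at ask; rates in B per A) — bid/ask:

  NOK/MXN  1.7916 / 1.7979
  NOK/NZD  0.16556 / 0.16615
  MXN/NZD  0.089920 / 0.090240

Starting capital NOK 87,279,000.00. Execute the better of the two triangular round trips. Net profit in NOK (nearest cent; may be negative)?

Net profit: NOK 1,784,664.55

Best loop NOK → NZD → MXN → NOK:
NOK 87,279,000.00 × 0.16556 (sell NOK at bid) = NZD 14,449,911.24
NZD 14,449,911.24 ÷ 0.090240 (buy MXN at ask) = MXN 160,127,562.50
MXN 160,127,562.50 ÷ 1.7979 (buy NOK at ask) = NOK 89,063,664.55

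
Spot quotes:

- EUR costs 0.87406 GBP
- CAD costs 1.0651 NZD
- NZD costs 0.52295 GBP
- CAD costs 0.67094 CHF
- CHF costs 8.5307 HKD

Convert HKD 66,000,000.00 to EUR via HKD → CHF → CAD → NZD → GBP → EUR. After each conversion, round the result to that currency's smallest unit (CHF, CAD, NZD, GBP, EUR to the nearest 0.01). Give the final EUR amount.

EUR 7,348,266.32

HKD 66,000,000.00 ÷ 8.5307 = CHF 7,736,762.52
CHF 7,736,762.52 ÷ 0.67094 = CAD 11,531,228.60
CAD 11,531,228.60 × 1.0651 = NZD 12,281,911.58
NZD 12,281,911.58 × 0.52295 = GBP 6,422,825.66
GBP 6,422,825.66 ÷ 0.87406 = EUR 7,348,266.32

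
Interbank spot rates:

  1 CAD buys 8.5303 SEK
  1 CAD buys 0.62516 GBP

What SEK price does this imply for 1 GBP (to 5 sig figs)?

GBP/SEK = 13.645

1 GBP ÷ 0.62516 = 1.59959 CAD
1.59959 CAD × 8.5303 = 13.645 SEK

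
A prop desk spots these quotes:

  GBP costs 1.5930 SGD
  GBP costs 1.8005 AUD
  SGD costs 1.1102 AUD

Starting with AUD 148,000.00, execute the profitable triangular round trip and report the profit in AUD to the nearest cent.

Profit: AUD 2,673.84

Profitable loop is AUD → SGD → GBP → AUD:
AUD 148,000.00 ÷ 1.1102 = SGD 133,309.31
SGD 133,309.31 ÷ 1.5930 = GBP 83,684.44
GBP 83,684.44 × 1.8005 = AUD 150,673.84
Profit = AUD 150,673.84 − AUD 148,000.00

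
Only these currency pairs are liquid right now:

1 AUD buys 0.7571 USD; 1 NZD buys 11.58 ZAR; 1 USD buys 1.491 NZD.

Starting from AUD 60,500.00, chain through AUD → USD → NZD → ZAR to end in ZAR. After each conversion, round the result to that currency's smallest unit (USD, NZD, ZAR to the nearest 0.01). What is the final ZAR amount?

ZAR 790,851.24

AUD 60,500.00 × 0.7571 = USD 45,804.55
USD 45,804.55 × 1.491 = NZD 68,294.58
NZD 68,294.58 × 11.58 = ZAR 790,851.24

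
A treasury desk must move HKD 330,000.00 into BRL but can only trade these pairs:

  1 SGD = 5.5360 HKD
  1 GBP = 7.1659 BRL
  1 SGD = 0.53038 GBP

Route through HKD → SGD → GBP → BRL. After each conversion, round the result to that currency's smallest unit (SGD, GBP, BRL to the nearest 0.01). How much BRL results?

BRL 226,556.09

HKD 330,000.00 ÷ 5.5360 = SGD 59,609.83
SGD 59,609.83 × 0.53038 = GBP 31,615.86
GBP 31,615.86 × 7.1659 = BRL 226,556.09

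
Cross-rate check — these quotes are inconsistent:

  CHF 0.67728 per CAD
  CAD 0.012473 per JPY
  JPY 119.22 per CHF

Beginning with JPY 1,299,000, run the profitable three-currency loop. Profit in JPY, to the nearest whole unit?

Profitable loop is JPY → CAD → CHF → JPY:
JPY 1,299,000 × 0.012473 = CAD 16,202.43
CAD 16,202.43 × 0.67728 = CHF 10,973.58
CHF 10,973.58 × 119.22 = JPY 1,308,270
Profit = JPY 1,308,270 − JPY 1,299,000

Profit: JPY 9,270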